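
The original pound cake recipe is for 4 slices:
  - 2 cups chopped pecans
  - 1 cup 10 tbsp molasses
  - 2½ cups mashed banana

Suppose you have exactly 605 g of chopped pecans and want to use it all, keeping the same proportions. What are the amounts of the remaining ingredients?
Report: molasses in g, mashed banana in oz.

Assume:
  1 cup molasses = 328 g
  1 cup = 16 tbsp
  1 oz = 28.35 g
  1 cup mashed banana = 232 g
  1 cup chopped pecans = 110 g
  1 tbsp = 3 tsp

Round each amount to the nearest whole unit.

The original recipe has 220 g of chopped pecans, so the scaling factor is 605 ÷ 220 = 11/4 = 2.75.
molasses: (1 cup + 10 tbsp = 1.625 cup) × 11/4 × 328 g/cup ≈ 1466 g
mashed banana: 2.5 cup × 11/4 × 232 g/cup ÷ 28.35 g/oz ≈ 56 oz

molasses: 1466 g; mashed banana: 56 oz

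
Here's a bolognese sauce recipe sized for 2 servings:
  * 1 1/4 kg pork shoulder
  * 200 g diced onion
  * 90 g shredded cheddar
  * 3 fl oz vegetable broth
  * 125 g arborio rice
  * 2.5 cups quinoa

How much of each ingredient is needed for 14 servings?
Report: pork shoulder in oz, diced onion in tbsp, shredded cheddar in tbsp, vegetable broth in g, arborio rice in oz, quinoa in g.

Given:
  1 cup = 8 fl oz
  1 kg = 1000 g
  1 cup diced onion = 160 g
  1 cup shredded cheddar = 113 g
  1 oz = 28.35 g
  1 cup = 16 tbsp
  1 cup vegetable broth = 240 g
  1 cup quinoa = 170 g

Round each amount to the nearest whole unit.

pork shoulder: 309 oz; diced onion: 140 tbsp; shredded cheddar: 89 tbsp; vegetable broth: 630 g; arborio rice: 31 oz; quinoa: 2975 g

Scaling factor: 14/2 = 7.
pork shoulder: 1.25 kg × 7 × 1000 g/kg ÷ 28.35 g/oz ≈ 309 oz
diced onion: 200 g × 7 ÷ 160 g/cup × 16 tbsp/cup = 140 tbsp
shredded cheddar: 90 g × 7 ÷ 113 g/cup × 16 tbsp/cup ≈ 89 tbsp
vegetable broth: 3 fl oz × 7 ÷ 8 fl oz/cup × 240 g/cup = 630 g
arborio rice: 125 g × 7 ÷ 28.35 g/oz ≈ 31 oz
quinoa: 2.5 cup × 7 × 170 g/cup = 2975 g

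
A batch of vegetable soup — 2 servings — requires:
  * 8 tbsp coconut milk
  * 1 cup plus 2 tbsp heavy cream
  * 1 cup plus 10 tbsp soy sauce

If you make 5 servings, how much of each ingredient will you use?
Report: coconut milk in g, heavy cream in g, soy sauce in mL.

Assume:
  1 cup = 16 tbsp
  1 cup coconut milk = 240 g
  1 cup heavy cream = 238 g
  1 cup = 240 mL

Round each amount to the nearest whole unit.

Scaling factor: 5/2 = 2.5.
coconut milk: 8 tbsp × 5/2 ÷ 16 tbsp/cup × 240 g/cup = 300 g
heavy cream: (1 cup + 2 tbsp = 1.125 cup) × 5/2 × 238 g/cup ≈ 669 g
soy sauce: (1 cup + 10 tbsp = 1.625 cup) × 5/2 × 240 mL/cup = 975 mL

coconut milk: 300 g; heavy cream: 669 g; soy sauce: 975 mL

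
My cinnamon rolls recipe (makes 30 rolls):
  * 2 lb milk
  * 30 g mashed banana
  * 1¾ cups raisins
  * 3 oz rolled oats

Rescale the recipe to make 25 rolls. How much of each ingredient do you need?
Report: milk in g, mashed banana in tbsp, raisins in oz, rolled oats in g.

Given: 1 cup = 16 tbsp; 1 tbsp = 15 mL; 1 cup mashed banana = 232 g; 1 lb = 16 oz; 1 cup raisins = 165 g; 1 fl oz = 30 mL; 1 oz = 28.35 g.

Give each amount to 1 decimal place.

Scaling factor: 25/30 = 5/6.
milk: 2 lb × 5/6 × 16 oz/lb × 28.35 g/oz = 756.0 g
mashed banana: 30 g × 5/6 ÷ 232 g/cup × 16 tbsp/cup ≈ 1.7 tbsp
raisins: 1.75 cup × 5/6 × 165 g/cup ÷ 28.35 g/oz ≈ 8.5 oz
rolled oats: 3 oz × 5/6 × 28.35 g/oz ≈ 70.9 g

milk: 756.0 g; mashed banana: 1.7 tbsp; raisins: 8.5 oz; rolled oats: 70.9 g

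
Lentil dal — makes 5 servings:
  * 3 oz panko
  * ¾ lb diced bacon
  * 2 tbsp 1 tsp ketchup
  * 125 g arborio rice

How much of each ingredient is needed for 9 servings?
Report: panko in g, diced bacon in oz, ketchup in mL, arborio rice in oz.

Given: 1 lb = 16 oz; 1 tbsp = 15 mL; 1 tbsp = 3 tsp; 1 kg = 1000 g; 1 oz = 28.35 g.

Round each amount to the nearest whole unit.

panko: 153 g; diced bacon: 22 oz; ketchup: 63 mL; arborio rice: 8 oz

Scaling factor: 9/5 = 1.8.
panko: 3 oz × 9/5 × 28.35 g/oz ≈ 153 g
diced bacon: 0.75 lb × 9/5 × 16 oz/lb ≈ 22 oz
ketchup: (2 tbsp + 1 tsp = 7/3 tbsp) × 9/5 × 15 mL/tbsp = 63 mL
arborio rice: 125 g × 9/5 ÷ 28.35 g/oz ≈ 8 oz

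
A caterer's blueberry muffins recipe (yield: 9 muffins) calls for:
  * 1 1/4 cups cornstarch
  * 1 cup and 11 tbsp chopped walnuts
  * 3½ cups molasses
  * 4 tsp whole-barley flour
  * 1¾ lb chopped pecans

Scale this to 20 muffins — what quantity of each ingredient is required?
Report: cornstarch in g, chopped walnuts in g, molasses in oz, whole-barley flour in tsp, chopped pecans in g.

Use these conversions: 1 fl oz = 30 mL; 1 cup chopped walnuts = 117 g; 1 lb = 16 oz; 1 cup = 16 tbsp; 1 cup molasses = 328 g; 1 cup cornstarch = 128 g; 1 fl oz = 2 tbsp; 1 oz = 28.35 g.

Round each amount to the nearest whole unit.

Scaling factor: 20/9.
cornstarch: 1.25 cup × 20/9 × 128 g/cup ≈ 356 g
chopped walnuts: (1 cup + 11 tbsp = 1.6875 cup) × 20/9 × 117 g/cup ≈ 439 g
molasses: 3.5 cup × 20/9 × 328 g/cup ÷ 28.35 g/oz ≈ 90 oz
whole-barley flour: 4 tsp × 20/9 ≈ 9 tsp
chopped pecans: 1.75 lb × 20/9 × 16 oz/lb × 28.35 g/oz = 1764 g

cornstarch: 356 g; chopped walnuts: 439 g; molasses: 90 oz; whole-barley flour: 9 tsp; chopped pecans: 1764 g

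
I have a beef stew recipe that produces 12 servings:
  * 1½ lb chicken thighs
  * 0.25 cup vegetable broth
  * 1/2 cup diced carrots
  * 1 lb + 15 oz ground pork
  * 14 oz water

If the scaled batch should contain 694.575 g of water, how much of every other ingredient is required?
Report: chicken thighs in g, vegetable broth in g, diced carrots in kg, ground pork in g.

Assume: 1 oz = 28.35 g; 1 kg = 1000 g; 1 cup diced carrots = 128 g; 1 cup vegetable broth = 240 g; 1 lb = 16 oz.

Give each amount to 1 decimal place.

The original recipe has 396.9 g of water, so the scaling factor is 694.575 ÷ 396.9 = 7/4 = 1.75.
chicken thighs: 1.5 lb × 7/4 × 16 oz/lb × 28.35 g/oz = 1190.7 g
vegetable broth: 0.25 cup × 7/4 × 240 g/cup = 105.0 g
diced carrots: 0.5 cup × 7/4 × 128 g/cup ÷ 1000 g/kg ≈ 0.1 kg
ground pork: (1 lb + 15 oz = 1.9375 lb) × 7/4 × 16 oz/lb × 28.35 g/oz ≈ 1538.0 g

chicken thighs: 1190.7 g; vegetable broth: 105.0 g; diced carrots: 0.1 kg; ground pork: 1538.0 g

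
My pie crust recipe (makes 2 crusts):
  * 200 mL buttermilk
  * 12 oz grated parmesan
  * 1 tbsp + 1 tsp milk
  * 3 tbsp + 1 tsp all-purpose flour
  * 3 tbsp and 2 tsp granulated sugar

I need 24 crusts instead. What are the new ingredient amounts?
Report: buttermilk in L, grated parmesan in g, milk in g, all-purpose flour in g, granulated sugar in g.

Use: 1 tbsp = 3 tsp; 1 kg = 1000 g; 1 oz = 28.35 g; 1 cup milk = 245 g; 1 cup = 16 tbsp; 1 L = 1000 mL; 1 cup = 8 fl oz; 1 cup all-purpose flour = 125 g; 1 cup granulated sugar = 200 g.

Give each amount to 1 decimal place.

Scaling factor: 24/2 = 12.
buttermilk: 200 mL × 12 ÷ 1000 mL/L = 2.4 L
grated parmesan: 12 oz × 12 × 28.35 g/oz = 4082.4 g
milk: (1 tbsp + 1 tsp = 4/3 tbsp) × 12 ÷ 16 tbsp/cup × 245 g/cup = 245.0 g
all-purpose flour: (3 tbsp + 1 tsp = 10/3 tbsp) × 12 ÷ 16 tbsp/cup × 125 g/cup = 312.5 g
granulated sugar: (3 tbsp + 2 tsp = 11/3 tbsp) × 12 ÷ 16 tbsp/cup × 200 g/cup = 550.0 g

buttermilk: 2.4 L; grated parmesan: 4082.4 g; milk: 245.0 g; all-purpose flour: 312.5 g; granulated sugar: 550.0 g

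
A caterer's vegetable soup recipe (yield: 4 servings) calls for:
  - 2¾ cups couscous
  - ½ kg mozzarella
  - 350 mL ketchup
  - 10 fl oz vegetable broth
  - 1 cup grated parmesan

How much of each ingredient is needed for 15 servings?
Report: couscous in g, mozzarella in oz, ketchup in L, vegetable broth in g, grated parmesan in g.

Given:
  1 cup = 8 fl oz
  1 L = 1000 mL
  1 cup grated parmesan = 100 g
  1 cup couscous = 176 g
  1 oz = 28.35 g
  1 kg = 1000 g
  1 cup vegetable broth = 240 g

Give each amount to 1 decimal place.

couscous: 1815.0 g; mozzarella: 66.1 oz; ketchup: 1.3 L; vegetable broth: 1125.0 g; grated parmesan: 375.0 g

Scaling factor: 15/4 = 3.75.
couscous: 2.75 cup × 15/4 × 176 g/cup = 1815.0 g
mozzarella: 0.5 kg × 15/4 × 1000 g/kg ÷ 28.35 g/oz ≈ 66.1 oz
ketchup: 350 mL × 15/4 ÷ 1000 mL/L ≈ 1.3 L
vegetable broth: 10 fl oz × 15/4 ÷ 8 fl oz/cup × 240 g/cup = 1125.0 g
grated parmesan: 1 cup × 15/4 × 100 g/cup = 375.0 g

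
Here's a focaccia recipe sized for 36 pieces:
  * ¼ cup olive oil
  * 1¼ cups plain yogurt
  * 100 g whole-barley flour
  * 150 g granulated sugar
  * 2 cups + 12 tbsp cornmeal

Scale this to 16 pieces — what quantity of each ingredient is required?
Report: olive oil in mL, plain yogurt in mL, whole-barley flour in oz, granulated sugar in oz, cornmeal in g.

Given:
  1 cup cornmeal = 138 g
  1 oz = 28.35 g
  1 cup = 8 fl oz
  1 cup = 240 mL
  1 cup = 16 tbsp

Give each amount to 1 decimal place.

olive oil: 26.7 mL; plain yogurt: 133.3 mL; whole-barley flour: 1.6 oz; granulated sugar: 2.4 oz; cornmeal: 168.7 g

Scaling factor: 16/36 = 4/9.
olive oil: 0.25 cup × 4/9 × 240 mL/cup ≈ 26.7 mL
plain yogurt: 1.25 cup × 4/9 × 240 mL/cup ≈ 133.3 mL
whole-barley flour: 100 g × 4/9 ÷ 28.35 g/oz ≈ 1.6 oz
granulated sugar: 150 g × 4/9 ÷ 28.35 g/oz ≈ 2.4 oz
cornmeal: (2 cup + 12 tbsp = 2.75 cup) × 4/9 × 138 g/cup ≈ 168.7 g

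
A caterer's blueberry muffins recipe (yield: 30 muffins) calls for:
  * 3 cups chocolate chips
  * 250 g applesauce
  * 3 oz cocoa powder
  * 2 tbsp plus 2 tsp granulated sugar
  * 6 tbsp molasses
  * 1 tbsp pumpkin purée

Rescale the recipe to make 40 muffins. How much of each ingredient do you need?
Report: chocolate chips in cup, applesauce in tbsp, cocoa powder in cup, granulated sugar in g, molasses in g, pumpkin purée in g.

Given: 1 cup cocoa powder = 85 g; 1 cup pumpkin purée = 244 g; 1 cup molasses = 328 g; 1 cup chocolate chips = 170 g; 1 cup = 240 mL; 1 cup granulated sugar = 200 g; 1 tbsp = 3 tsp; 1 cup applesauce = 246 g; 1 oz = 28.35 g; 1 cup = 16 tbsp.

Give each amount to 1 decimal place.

Scaling factor: 40/30 = 4/3.
chocolate chips: 3 cup × 4/3 = 4.0 cup
applesauce: 250 g × 4/3 ÷ 246 g/cup × 16 tbsp/cup ≈ 21.7 tbsp
cocoa powder: 3 oz × 4/3 × 28.35 g/oz ÷ 85 g/cup ≈ 1.3 cup
granulated sugar: (2 tbsp + 2 tsp = 8/3 tbsp) × 4/3 ÷ 16 tbsp/cup × 200 g/cup ≈ 44.4 g
molasses: 6 tbsp × 4/3 ÷ 16 tbsp/cup × 328 g/cup = 164.0 g
pumpkin purée: 1 tbsp × 4/3 ÷ 16 tbsp/cup × 244 g/cup ≈ 20.3 g

chocolate chips: 4.0 cup; applesauce: 21.7 tbsp; cocoa powder: 1.3 cup; granulated sugar: 44.4 g; molasses: 164.0 g; pumpkin purée: 20.3 g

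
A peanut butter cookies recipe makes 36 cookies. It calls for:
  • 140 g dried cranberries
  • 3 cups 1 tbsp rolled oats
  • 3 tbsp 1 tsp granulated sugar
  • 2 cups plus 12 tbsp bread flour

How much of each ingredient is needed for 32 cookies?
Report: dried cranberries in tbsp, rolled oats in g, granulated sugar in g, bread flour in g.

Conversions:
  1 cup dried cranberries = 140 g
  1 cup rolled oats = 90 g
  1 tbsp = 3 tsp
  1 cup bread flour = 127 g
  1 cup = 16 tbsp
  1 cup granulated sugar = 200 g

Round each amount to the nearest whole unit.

dried cranberries: 14 tbsp; rolled oats: 245 g; granulated sugar: 37 g; bread flour: 310 g

Scaling factor: 32/36 = 8/9.
dried cranberries: 140 g × 8/9 ÷ 140 g/cup × 16 tbsp/cup ≈ 14 tbsp
rolled oats: (3 cup + 1 tbsp = 3.0625 cup) × 8/9 × 90 g/cup = 245 g
granulated sugar: (3 tbsp + 1 tsp = 10/3 tbsp) × 8/9 ÷ 16 tbsp/cup × 200 g/cup ≈ 37 g
bread flour: (2 cup + 12 tbsp = 2.75 cup) × 8/9 × 127 g/cup ≈ 310 g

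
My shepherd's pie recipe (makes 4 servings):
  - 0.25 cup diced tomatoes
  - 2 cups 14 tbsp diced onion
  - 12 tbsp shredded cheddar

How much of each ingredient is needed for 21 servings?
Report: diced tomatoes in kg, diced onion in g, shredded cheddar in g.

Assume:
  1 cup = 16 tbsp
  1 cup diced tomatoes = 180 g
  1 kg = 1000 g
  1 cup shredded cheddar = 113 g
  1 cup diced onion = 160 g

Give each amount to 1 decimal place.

Scaling factor: 21/4 = 5.25.
diced tomatoes: 0.25 cup × 21/4 × 180 g/cup ÷ 1000 g/kg ≈ 0.2 kg
diced onion: (2 cup + 14 tbsp = 2.875 cup) × 21/4 × 160 g/cup = 2415.0 g
shredded cheddar: 12 tbsp × 21/4 ÷ 16 tbsp/cup × 113 g/cup ≈ 444.9 g

diced tomatoes: 0.2 kg; diced onion: 2415.0 g; shredded cheddar: 444.9 g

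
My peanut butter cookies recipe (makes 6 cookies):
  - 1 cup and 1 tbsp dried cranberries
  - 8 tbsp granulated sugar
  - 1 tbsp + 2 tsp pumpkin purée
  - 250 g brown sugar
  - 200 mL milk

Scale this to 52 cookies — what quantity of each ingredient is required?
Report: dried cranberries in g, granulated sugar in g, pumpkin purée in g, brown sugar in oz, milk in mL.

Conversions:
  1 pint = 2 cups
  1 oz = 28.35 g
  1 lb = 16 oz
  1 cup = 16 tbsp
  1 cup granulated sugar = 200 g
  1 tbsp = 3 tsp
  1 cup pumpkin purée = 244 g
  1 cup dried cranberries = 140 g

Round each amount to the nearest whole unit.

dried cranberries: 1289 g; granulated sugar: 867 g; pumpkin purée: 220 g; brown sugar: 76 oz; milk: 1733 mL

Scaling factor: 52/6 = 26/3.
dried cranberries: (1 cup + 1 tbsp = 1.0625 cup) × 26/3 × 140 g/cup ≈ 1289 g
granulated sugar: 8 tbsp × 26/3 ÷ 16 tbsp/cup × 200 g/cup ≈ 867 g
pumpkin purée: (1 tbsp + 2 tsp = 5/3 tbsp) × 26/3 ÷ 16 tbsp/cup × 244 g/cup ≈ 220 g
brown sugar: 250 g × 26/3 ÷ 28.35 g/oz ≈ 76 oz
milk: 200 mL × 26/3 ≈ 1733 mL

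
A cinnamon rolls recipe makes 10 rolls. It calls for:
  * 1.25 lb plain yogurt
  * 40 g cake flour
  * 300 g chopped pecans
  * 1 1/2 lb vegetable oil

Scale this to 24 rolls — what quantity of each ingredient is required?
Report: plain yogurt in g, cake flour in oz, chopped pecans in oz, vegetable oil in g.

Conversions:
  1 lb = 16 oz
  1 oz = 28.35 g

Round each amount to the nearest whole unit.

plain yogurt: 1361 g; cake flour: 3 oz; chopped pecans: 25 oz; vegetable oil: 1633 g

Scaling factor: 24/10 = 12/5 = 2.4.
plain yogurt: 1.25 lb × 12/5 × 16 oz/lb × 28.35 g/oz ≈ 1361 g
cake flour: 40 g × 12/5 ÷ 28.35 g/oz ≈ 3 oz
chopped pecans: 300 g × 12/5 ÷ 28.35 g/oz ≈ 25 oz
vegetable oil: 1.5 lb × 12/5 × 16 oz/lb × 28.35 g/oz ≈ 1633 g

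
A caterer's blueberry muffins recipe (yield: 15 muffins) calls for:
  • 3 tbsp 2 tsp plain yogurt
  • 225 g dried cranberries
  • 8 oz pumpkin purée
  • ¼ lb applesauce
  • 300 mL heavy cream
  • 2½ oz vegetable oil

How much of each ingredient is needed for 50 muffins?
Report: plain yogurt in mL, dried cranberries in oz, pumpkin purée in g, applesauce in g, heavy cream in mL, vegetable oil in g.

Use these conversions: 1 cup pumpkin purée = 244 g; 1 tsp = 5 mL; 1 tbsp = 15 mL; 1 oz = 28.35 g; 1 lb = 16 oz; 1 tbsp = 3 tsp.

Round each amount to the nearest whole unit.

plain yogurt: 183 mL; dried cranberries: 26 oz; pumpkin purée: 756 g; applesauce: 378 g; heavy cream: 1000 mL; vegetable oil: 236 g

Scaling factor: 50/15 = 10/3.
plain yogurt: (3 tbsp + 2 tsp = 11/3 tbsp) × 10/3 × 15 mL/tbsp ≈ 183 mL
dried cranberries: 225 g × 10/3 ÷ 28.35 g/oz ≈ 26 oz
pumpkin purée: 8 oz × 10/3 × 28.35 g/oz = 756 g
applesauce: 0.25 lb × 10/3 × 16 oz/lb × 28.35 g/oz = 378 g
heavy cream: 300 mL × 10/3 = 1000 mL
vegetable oil: 2.5 oz × 10/3 × 28.35 g/oz ≈ 236 g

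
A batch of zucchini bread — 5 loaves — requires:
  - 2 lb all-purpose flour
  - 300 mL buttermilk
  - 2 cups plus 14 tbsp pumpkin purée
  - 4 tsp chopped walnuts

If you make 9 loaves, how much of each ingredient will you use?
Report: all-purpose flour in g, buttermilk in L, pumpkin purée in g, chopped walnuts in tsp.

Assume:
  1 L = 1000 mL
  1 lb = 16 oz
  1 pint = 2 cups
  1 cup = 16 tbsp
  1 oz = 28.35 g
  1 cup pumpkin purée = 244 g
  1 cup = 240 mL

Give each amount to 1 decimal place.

Scaling factor: 9/5 = 1.8.
all-purpose flour: 2 lb × 9/5 × 16 oz/lb × 28.35 g/oz ≈ 1633.0 g
buttermilk: 300 mL × 9/5 ÷ 1000 mL/L ≈ 0.5 L
pumpkin purée: (2 cup + 14 tbsp = 2.875 cup) × 9/5 × 244 g/cup = 1262.7 g
chopped walnuts: 4 tsp × 9/5 = 7.2 tsp

all-purpose flour: 1633.0 g; buttermilk: 0.5 L; pumpkin purée: 1262.7 g; chopped walnuts: 7.2 tsp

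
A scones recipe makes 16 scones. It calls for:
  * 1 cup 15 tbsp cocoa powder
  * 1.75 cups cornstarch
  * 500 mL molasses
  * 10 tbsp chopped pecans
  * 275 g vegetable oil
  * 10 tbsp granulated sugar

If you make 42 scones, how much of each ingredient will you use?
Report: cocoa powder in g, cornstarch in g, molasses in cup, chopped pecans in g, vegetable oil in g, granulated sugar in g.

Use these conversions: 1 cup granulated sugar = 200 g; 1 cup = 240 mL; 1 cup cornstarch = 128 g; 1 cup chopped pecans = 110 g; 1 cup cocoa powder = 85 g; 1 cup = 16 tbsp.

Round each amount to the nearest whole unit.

Scaling factor: 42/16 = 21/8 = 2.625.
cocoa powder: (1 cup + 15 tbsp = 1.9375 cup) × 21/8 × 85 g/cup ≈ 432 g
cornstarch: 1.75 cup × 21/8 × 128 g/cup = 588 g
molasses: 500 mL × 21/8 ÷ 240 mL/cup ≈ 5 cup
chopped pecans: 10 tbsp × 21/8 ÷ 16 tbsp/cup × 110 g/cup ≈ 180 g
vegetable oil: 275 g × 21/8 ≈ 722 g
granulated sugar: 10 tbsp × 21/8 ÷ 16 tbsp/cup × 200 g/cup ≈ 328 g

cocoa powder: 432 g; cornstarch: 588 g; molasses: 5 cup; chopped pecans: 180 g; vegetable oil: 722 g; granulated sugar: 328 g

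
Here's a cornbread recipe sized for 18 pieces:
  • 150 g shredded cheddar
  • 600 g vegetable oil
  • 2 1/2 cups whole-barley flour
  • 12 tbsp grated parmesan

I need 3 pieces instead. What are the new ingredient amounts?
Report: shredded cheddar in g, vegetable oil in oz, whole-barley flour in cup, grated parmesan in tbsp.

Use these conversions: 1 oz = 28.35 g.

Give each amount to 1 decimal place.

shredded cheddar: 25.0 g; vegetable oil: 3.5 oz; whole-barley flour: 0.4 cup; grated parmesan: 2.0 tbsp

Scaling factor: 3/18 = 1/6.
shredded cheddar: 150 g × 1/6 = 25.0 g
vegetable oil: 600 g × 1/6 ÷ 28.35 g/oz ≈ 3.5 oz
whole-barley flour: 2.5 cup × 1/6 ≈ 0.4 cup
grated parmesan: 12 tbsp × 1/6 = 2.0 tbsp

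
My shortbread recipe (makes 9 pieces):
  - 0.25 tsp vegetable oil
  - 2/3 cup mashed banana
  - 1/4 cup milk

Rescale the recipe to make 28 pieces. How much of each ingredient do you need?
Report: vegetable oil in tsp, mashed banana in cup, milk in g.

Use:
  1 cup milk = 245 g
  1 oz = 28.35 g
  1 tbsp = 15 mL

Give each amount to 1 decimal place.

vegetable oil: 0.8 tsp; mashed banana: 2.1 cup; milk: 190.6 g

Scaling factor: 28/9.
vegetable oil: 0.25 tsp × 28/9 ≈ 0.8 tsp
mashed banana: 2/3 cup × 28/9 ≈ 2.1 cup
milk: 0.25 cup × 28/9 × 245 g/cup ≈ 190.6 g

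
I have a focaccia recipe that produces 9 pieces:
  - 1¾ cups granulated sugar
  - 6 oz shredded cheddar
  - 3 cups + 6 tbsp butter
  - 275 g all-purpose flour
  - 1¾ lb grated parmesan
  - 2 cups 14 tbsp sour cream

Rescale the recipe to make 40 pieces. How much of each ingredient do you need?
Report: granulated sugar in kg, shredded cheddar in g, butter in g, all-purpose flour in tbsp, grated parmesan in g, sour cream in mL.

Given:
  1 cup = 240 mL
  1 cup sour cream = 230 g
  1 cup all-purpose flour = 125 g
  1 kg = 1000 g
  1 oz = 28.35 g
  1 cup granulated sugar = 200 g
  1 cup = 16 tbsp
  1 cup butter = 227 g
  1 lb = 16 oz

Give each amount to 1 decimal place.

granulated sugar: 1.6 kg; shredded cheddar: 756.0 g; butter: 3405.0 g; all-purpose flour: 156.4 tbsp; grated parmesan: 3528.0 g; sour cream: 3066.7 mL

Scaling factor: 40/9.
granulated sugar: 1.75 cup × 40/9 × 200 g/cup ÷ 1000 g/kg ≈ 1.6 kg
shredded cheddar: 6 oz × 40/9 × 28.35 g/oz = 756.0 g
butter: (3 cup + 6 tbsp = 3.375 cup) × 40/9 × 227 g/cup = 3405.0 g
all-purpose flour: 275 g × 40/9 ÷ 125 g/cup × 16 tbsp/cup ≈ 156.4 tbsp
grated parmesan: 1.75 lb × 40/9 × 16 oz/lb × 28.35 g/oz = 3528.0 g
sour cream: (2 cup + 14 tbsp = 2.875 cup) × 40/9 × 240 mL/cup ≈ 3066.7 mL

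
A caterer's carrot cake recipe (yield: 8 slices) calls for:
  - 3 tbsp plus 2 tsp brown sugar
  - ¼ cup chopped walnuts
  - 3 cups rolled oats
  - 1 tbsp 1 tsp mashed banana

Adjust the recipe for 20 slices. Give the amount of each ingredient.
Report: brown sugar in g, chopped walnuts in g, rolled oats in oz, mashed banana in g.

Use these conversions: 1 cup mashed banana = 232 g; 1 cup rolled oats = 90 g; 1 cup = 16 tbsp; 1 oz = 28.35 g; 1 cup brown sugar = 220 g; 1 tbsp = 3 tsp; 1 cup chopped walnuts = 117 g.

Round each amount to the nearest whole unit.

brown sugar: 126 g; chopped walnuts: 73 g; rolled oats: 24 oz; mashed banana: 48 g

Scaling factor: 20/8 = 5/2 = 2.5.
brown sugar: (3 tbsp + 2 tsp = 11/3 tbsp) × 5/2 ÷ 16 tbsp/cup × 220 g/cup ≈ 126 g
chopped walnuts: 0.25 cup × 5/2 × 117 g/cup ≈ 73 g
rolled oats: 3 cup × 5/2 × 90 g/cup ÷ 28.35 g/oz ≈ 24 oz
mashed banana: (1 tbsp + 1 tsp = 4/3 tbsp) × 5/2 ÷ 16 tbsp/cup × 232 g/cup ≈ 48 g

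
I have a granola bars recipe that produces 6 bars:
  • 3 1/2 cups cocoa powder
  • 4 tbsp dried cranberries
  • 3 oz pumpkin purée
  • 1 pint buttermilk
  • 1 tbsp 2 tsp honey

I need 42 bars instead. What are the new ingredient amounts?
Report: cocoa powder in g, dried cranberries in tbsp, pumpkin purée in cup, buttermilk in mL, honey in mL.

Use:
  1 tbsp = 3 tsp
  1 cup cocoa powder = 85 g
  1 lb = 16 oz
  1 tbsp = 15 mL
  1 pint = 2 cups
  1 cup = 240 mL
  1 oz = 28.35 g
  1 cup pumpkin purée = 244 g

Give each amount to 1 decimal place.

Scaling factor: 42/6 = 7.
cocoa powder: 3.5 cup × 7 × 85 g/cup = 2082.5 g
dried cranberries: 4 tbsp × 7 = 28.0 tbsp
pumpkin purée: 3 oz × 7 × 28.35 g/oz ÷ 244 g/cup ≈ 2.4 cup
buttermilk: 1 pint × 7 × 2 cup/pint × 240 mL/cup = 3360.0 mL
honey: (1 tbsp + 2 tsp = 5/3 tbsp) × 7 × 15 mL/tbsp = 175.0 mL

cocoa powder: 2082.5 g; dried cranberries: 28.0 tbsp; pumpkin purée: 2.4 cup; buttermilk: 3360.0 mL; honey: 175.0 mL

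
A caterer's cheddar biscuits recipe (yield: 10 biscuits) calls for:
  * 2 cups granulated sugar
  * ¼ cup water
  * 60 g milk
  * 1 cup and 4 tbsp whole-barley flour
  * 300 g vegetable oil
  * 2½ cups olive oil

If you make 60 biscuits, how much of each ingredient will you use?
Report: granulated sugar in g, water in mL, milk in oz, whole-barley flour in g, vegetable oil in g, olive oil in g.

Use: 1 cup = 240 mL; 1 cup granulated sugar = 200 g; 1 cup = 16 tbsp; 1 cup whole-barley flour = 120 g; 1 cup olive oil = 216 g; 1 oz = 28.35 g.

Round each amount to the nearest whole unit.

granulated sugar: 2400 g; water: 360 mL; milk: 13 oz; whole-barley flour: 900 g; vegetable oil: 1800 g; olive oil: 3240 g

Scaling factor: 60/10 = 6.
granulated sugar: 2 cup × 6 × 200 g/cup = 2400 g
water: 0.25 cup × 6 × 240 mL/cup = 360 mL
milk: 60 g × 6 ÷ 28.35 g/oz ≈ 13 oz
whole-barley flour: (1 cup + 4 tbsp = 1.25 cup) × 6 × 120 g/cup = 900 g
vegetable oil: 300 g × 6 = 1800 g
olive oil: 2.5 cup × 6 × 216 g/cup = 3240 g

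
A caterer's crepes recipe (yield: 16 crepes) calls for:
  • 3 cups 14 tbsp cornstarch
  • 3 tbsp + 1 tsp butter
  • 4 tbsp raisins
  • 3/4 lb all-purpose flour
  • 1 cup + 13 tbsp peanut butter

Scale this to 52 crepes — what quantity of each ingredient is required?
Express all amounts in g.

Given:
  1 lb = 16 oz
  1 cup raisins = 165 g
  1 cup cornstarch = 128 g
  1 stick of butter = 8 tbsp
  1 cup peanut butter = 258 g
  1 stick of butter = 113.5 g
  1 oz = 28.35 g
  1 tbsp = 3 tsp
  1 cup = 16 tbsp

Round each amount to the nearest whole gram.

cornstarch: 1612 g; butter: 154 g; raisins: 134 g; all-purpose flour: 1106 g; peanut butter: 1520 g

Scaling factor: 52/16 = 13/4 = 3.25.
cornstarch: (3 cup + 14 tbsp = 3.875 cup) × 13/4 × 128 g/cup = 1612 g
butter: (3 tbsp + 1 tsp = 10/3 tbsp) × 13/4 ÷ 8 tbsp/stick × 113.5 g/stick ≈ 154 g
raisins: 4 tbsp × 13/4 ÷ 16 tbsp/cup × 165 g/cup ≈ 134 g
all-purpose flour: 0.75 lb × 13/4 × 16 oz/lb × 28.35 g/oz ≈ 1106 g
peanut butter: (1 cup + 13 tbsp = 1.8125 cup) × 13/4 × 258 g/cup ≈ 1520 g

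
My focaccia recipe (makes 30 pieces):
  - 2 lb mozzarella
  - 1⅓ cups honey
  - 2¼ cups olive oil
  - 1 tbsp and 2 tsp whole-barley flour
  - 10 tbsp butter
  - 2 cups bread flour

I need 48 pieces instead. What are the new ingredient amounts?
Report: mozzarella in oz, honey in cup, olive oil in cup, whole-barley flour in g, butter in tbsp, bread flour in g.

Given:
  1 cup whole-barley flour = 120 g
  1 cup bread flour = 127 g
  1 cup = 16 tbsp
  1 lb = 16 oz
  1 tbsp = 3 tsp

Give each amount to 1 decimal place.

Scaling factor: 48/30 = 8/5 = 1.6.
mozzarella: 2 lb × 8/5 × 16 oz/lb = 51.2 oz
honey: 4/3 cup × 8/5 ≈ 2.1 cup
olive oil: 2.25 cup × 8/5 = 3.6 cup
whole-barley flour: (1 tbsp + 2 tsp = 5/3 tbsp) × 8/5 ÷ 16 tbsp/cup × 120 g/cup = 20.0 g
butter: 10 tbsp × 8/5 = 16.0 tbsp
bread flour: 2 cup × 8/5 × 127 g/cup = 406.4 g

mozzarella: 51.2 oz; honey: 2.1 cup; olive oil: 3.6 cup; whole-barley flour: 20.0 g; butter: 16.0 tbsp; bread flour: 406.4 g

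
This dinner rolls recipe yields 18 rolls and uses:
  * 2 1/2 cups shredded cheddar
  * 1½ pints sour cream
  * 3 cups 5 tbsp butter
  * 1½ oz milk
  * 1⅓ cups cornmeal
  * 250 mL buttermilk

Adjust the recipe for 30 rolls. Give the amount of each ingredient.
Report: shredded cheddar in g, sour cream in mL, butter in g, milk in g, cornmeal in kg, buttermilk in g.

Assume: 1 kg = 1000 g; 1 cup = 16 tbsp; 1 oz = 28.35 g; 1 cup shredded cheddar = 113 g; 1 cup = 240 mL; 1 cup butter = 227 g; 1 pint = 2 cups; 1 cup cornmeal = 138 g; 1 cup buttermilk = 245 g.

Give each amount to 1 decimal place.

shredded cheddar: 470.8 g; sour cream: 1200.0 mL; butter: 1253.2 g; milk: 70.9 g; cornmeal: 0.3 kg; buttermilk: 425.3 g

Scaling factor: 30/18 = 5/3.
shredded cheddar: 2.5 cup × 5/3 × 113 g/cup ≈ 470.8 g
sour cream: 1.5 pint × 5/3 × 2 cup/pint × 240 mL/cup = 1200.0 mL
butter: (3 cup + 5 tbsp = 3.3125 cup) × 5/3 × 227 g/cup ≈ 1253.2 g
milk: 1.5 oz × 5/3 × 28.35 g/oz ≈ 70.9 g
cornmeal: 4/3 cup × 5/3 × 138 g/cup ÷ 1000 g/kg ≈ 0.3 kg
buttermilk: 250 mL × 5/3 ÷ 240 mL/cup × 245 g/cup ≈ 425.3 g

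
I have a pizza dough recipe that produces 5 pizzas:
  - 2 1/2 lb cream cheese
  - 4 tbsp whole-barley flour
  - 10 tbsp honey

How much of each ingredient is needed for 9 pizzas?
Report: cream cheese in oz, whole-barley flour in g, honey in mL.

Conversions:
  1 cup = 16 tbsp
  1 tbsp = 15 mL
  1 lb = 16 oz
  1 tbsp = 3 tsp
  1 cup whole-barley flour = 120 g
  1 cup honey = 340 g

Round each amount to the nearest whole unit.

cream cheese: 72 oz; whole-barley flour: 54 g; honey: 270 mL

Scaling factor: 9/5 = 1.8.
cream cheese: 2.5 lb × 9/5 × 16 oz/lb = 72 oz
whole-barley flour: 4 tbsp × 9/5 ÷ 16 tbsp/cup × 120 g/cup = 54 g
honey: 10 tbsp × 9/5 × 15 mL/tbsp = 270 mL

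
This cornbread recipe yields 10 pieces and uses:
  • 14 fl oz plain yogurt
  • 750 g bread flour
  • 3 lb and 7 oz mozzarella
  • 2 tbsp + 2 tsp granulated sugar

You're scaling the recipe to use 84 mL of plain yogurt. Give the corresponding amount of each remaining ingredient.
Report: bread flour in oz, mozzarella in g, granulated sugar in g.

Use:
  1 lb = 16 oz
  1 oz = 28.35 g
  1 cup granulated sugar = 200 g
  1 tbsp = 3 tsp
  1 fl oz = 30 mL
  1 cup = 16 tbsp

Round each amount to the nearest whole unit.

bread flour: 5 oz; mozzarella: 312 g; granulated sugar: 7 g

The original recipe has 420 mL of plain yogurt, so the scaling factor is 84 ÷ 420 = 1/5 = 0.2.
bread flour: 750 g × 1/5 ÷ 28.35 g/oz ≈ 5 oz
mozzarella: (3 lb + 7 oz = 3.4375 lb) × 1/5 × 16 oz/lb × 28.35 g/oz ≈ 312 g
granulated sugar: (2 tbsp + 2 tsp = 8/3 tbsp) × 1/5 ÷ 16 tbsp/cup × 200 g/cup ≈ 7 g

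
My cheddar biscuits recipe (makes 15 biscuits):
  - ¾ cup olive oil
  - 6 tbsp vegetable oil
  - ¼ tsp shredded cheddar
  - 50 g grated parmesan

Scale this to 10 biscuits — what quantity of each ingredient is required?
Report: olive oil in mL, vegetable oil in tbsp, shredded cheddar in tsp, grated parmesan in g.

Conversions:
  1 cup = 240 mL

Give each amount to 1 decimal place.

olive oil: 120.0 mL; vegetable oil: 4.0 tbsp; shredded cheddar: 0.2 tsp; grated parmesan: 33.3 g

Scaling factor: 10/15 = 2/3.
olive oil: 0.75 cup × 2/3 × 240 mL/cup = 120.0 mL
vegetable oil: 6 tbsp × 2/3 = 4.0 tbsp
shredded cheddar: 0.25 tsp × 2/3 ≈ 0.2 tsp
grated parmesan: 50 g × 2/3 ≈ 33.3 g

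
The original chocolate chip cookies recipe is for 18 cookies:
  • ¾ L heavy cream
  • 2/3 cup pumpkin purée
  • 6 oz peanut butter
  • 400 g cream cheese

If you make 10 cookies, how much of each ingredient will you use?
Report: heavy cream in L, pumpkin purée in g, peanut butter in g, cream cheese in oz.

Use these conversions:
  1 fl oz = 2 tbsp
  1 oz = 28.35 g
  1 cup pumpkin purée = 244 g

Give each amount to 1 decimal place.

Scaling factor: 10/18 = 5/9.
heavy cream: 0.75 L × 5/9 ≈ 0.4 L
pumpkin purée: 2/3 cup × 5/9 × 244 g/cup ≈ 90.4 g
peanut butter: 6 oz × 5/9 × 28.35 g/oz = 94.5 g
cream cheese: 400 g × 5/9 ÷ 28.35 g/oz ≈ 7.8 oz

heavy cream: 0.4 L; pumpkin purée: 90.4 g; peanut butter: 94.5 g; cream cheese: 7.8 oz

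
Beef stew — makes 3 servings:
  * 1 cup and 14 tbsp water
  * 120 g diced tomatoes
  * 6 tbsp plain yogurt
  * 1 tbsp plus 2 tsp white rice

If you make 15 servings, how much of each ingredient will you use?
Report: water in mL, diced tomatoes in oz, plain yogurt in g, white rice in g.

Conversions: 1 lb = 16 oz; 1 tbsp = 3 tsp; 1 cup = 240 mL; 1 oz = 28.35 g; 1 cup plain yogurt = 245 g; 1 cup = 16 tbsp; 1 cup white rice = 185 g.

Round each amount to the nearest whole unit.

water: 2250 mL; diced tomatoes: 21 oz; plain yogurt: 459 g; white rice: 96 g

Scaling factor: 15/3 = 5.
water: (1 cup + 14 tbsp = 1.875 cup) × 5 × 240 mL/cup = 2250 mL
diced tomatoes: 120 g × 5 ÷ 28.35 g/oz ≈ 21 oz
plain yogurt: 6 tbsp × 5 ÷ 16 tbsp/cup × 245 g/cup ≈ 459 g
white rice: (1 tbsp + 2 tsp = 5/3 tbsp) × 5 ÷ 16 tbsp/cup × 185 g/cup ≈ 96 g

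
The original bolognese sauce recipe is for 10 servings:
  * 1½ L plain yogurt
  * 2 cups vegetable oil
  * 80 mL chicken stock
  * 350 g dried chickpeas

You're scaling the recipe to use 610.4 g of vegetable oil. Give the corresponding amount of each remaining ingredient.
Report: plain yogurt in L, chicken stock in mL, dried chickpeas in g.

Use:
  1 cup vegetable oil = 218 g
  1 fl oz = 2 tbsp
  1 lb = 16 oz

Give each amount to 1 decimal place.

plain yogurt: 2.1 L; chicken stock: 112.0 mL; dried chickpeas: 490.0 g

The original recipe has 436 g of vegetable oil, so the scaling factor is 610.4 ÷ 436 = 7/5 = 1.4.
plain yogurt: 1.5 L × 7/5 = 2.1 L
chicken stock: 80 mL × 7/5 = 112.0 mL
dried chickpeas: 350 g × 7/5 = 490.0 g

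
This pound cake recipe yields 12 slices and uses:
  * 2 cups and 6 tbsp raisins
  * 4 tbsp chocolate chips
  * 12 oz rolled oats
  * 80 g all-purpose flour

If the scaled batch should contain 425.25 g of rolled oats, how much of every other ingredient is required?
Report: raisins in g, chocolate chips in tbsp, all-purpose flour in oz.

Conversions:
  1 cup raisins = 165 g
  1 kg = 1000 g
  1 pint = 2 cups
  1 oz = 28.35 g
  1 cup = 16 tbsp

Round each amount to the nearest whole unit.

The original recipe has 340.2 g of rolled oats, so the scaling factor is 425.25 ÷ 340.2 = 5/4 = 1.25.
raisins: (2 cup + 6 tbsp = 2.375 cup) × 5/4 × 165 g/cup ≈ 490 g
chocolate chips: 4 tbsp × 5/4 = 5 tbsp
all-purpose flour: 80 g × 5/4 ÷ 28.35 g/oz ≈ 4 oz

raisins: 490 g; chocolate chips: 5 tbsp; all-purpose flour: 4 oz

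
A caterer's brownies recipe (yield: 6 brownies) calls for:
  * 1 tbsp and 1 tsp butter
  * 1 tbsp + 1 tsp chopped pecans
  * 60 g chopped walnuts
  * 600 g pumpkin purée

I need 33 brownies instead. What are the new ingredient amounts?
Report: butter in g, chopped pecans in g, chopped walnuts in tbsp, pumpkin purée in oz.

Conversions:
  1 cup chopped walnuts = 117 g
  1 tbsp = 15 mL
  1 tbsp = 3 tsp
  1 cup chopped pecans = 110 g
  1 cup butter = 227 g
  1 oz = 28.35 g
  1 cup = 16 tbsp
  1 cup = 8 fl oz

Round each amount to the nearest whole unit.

butter: 104 g; chopped pecans: 50 g; chopped walnuts: 45 tbsp; pumpkin purée: 116 oz

Scaling factor: 33/6 = 11/2 = 5.5.
butter: (1 tbsp + 1 tsp = 4/3 tbsp) × 11/2 ÷ 16 tbsp/cup × 227 g/cup ≈ 104 g
chopped pecans: (1 tbsp + 1 tsp = 4/3 tbsp) × 11/2 ÷ 16 tbsp/cup × 110 g/cup ≈ 50 g
chopped walnuts: 60 g × 11/2 ÷ 117 g/cup × 16 tbsp/cup ≈ 45 tbsp
pumpkin purée: 600 g × 11/2 ÷ 28.35 g/oz ≈ 116 oz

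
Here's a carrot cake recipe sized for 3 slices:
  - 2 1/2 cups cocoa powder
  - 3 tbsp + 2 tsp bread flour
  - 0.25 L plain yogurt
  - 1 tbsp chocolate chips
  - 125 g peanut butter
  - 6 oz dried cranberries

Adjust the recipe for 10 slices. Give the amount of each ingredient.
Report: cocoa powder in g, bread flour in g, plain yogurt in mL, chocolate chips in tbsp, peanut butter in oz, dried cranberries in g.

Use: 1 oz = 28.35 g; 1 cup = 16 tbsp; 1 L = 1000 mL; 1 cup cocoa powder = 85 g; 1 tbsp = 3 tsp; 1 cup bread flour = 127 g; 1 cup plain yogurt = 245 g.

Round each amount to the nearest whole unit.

cocoa powder: 708 g; bread flour: 97 g; plain yogurt: 833 mL; chocolate chips: 3 tbsp; peanut butter: 15 oz; dried cranberries: 567 g

Scaling factor: 10/3.
cocoa powder: 2.5 cup × 10/3 × 85 g/cup ≈ 708 g
bread flour: (3 tbsp + 2 tsp = 11/3 tbsp) × 10/3 ÷ 16 tbsp/cup × 127 g/cup ≈ 97 g
plain yogurt: 0.25 L × 10/3 × 1000 mL/L ≈ 833 mL
chocolate chips: 1 tbsp × 10/3 ≈ 3 tbsp
peanut butter: 125 g × 10/3 ÷ 28.35 g/oz ≈ 15 oz
dried cranberries: 6 oz × 10/3 × 28.35 g/oz = 567 g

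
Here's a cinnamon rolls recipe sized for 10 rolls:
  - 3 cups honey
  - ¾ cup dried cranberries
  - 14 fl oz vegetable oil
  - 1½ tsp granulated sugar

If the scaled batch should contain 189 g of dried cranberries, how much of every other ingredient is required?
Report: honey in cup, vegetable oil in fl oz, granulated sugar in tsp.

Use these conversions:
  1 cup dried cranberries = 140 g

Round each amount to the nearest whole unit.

The original recipe has 105 g of dried cranberries, so the scaling factor is 189 ÷ 105 = 9/5 = 1.8.
honey: 3 cup × 9/5 ≈ 5 cup
vegetable oil: 14 fl oz × 9/5 ≈ 25 fl oz
granulated sugar: 1.5 tsp × 9/5 ≈ 3 tsp

honey: 5 cup; vegetable oil: 25 fl oz; granulated sugar: 3 tsp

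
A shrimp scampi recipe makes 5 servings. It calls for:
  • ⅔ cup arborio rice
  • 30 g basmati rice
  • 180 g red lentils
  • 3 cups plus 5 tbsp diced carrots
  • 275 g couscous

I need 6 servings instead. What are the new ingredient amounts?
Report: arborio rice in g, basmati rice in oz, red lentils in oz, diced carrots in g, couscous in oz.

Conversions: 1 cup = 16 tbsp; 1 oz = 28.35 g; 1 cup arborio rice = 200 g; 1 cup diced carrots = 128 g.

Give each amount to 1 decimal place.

arborio rice: 160.0 g; basmati rice: 1.3 oz; red lentils: 7.6 oz; diced carrots: 508.8 g; couscous: 11.6 oz

Scaling factor: 6/5 = 1.2.
arborio rice: 2/3 cup × 6/5 × 200 g/cup = 160.0 g
basmati rice: 30 g × 6/5 ÷ 28.35 g/oz ≈ 1.3 oz
red lentils: 180 g × 6/5 ÷ 28.35 g/oz ≈ 7.6 oz
diced carrots: (3 cup + 5 tbsp = 3.3125 cup) × 6/5 × 128 g/cup = 508.8 g
couscous: 275 g × 6/5 ÷ 28.35 g/oz ≈ 11.6 oz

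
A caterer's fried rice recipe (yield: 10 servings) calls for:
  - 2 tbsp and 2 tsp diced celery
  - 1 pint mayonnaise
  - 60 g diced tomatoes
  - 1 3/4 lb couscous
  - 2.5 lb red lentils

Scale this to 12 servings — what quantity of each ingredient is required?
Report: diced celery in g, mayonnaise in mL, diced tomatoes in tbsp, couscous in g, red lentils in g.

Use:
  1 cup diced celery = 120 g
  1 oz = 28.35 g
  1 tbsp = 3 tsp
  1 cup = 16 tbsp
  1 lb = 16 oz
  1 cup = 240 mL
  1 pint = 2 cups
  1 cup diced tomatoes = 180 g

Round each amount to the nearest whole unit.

Scaling factor: 12/10 = 6/5 = 1.2.
diced celery: (2 tbsp + 2 tsp = 8/3 tbsp) × 6/5 ÷ 16 tbsp/cup × 120 g/cup = 24 g
mayonnaise: 1 pint × 6/5 × 2 cup/pint × 240 mL/cup = 576 mL
diced tomatoes: 60 g × 6/5 ÷ 180 g/cup × 16 tbsp/cup ≈ 6 tbsp
couscous: 1.75 lb × 6/5 × 16 oz/lb × 28.35 g/oz ≈ 953 g
red lentils: 2.5 lb × 6/5 × 16 oz/lb × 28.35 g/oz ≈ 1361 g

diced celery: 24 g; mayonnaise: 576 mL; diced tomatoes: 6 tbsp; couscous: 953 g; red lentils: 1361 g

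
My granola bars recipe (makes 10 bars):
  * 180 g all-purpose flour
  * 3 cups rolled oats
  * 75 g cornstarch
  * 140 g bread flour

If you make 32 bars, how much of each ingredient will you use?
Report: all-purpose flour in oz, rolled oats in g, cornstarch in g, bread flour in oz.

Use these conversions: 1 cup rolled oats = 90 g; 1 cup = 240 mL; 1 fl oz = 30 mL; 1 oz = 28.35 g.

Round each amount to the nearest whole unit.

Scaling factor: 32/10 = 16/5 = 3.2.
all-purpose flour: 180 g × 16/5 ÷ 28.35 g/oz ≈ 20 oz
rolled oats: 3 cup × 16/5 × 90 g/cup = 864 g
cornstarch: 75 g × 16/5 = 240 g
bread flour: 140 g × 16/5 ÷ 28.35 g/oz ≈ 16 oz

all-purpose flour: 20 oz; rolled oats: 864 g; cornstarch: 240 g; bread flour: 16 oz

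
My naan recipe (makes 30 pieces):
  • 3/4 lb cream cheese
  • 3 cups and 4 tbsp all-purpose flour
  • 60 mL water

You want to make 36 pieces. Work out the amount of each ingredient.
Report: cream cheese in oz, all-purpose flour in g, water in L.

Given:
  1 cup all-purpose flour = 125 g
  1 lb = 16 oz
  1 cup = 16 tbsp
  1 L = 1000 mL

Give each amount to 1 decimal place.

cream cheese: 14.4 oz; all-purpose flour: 487.5 g; water: 0.1 L

Scaling factor: 36/30 = 6/5 = 1.2.
cream cheese: 0.75 lb × 6/5 × 16 oz/lb = 14.4 oz
all-purpose flour: (3 cup + 4 tbsp = 3.25 cup) × 6/5 × 125 g/cup = 487.5 g
water: 60 mL × 6/5 ÷ 1000 mL/L ≈ 0.1 L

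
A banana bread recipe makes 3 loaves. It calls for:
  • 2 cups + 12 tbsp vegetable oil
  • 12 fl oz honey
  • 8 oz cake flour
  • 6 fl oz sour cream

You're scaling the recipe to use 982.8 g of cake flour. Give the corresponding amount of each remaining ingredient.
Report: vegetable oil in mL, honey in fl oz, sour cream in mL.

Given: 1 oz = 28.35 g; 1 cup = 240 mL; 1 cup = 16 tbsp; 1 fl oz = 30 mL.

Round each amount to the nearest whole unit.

The original recipe has 226.8 g of cake flour, so the scaling factor is 982.8 ÷ 226.8 = 13/3.
vegetable oil: (2 cup + 12 tbsp = 2.75 cup) × 13/3 × 240 mL/cup = 2860 mL
honey: 12 fl oz × 13/3 = 52 fl oz
sour cream: 6 fl oz × 13/3 × 30 mL/fl oz = 780 mL

vegetable oil: 2860 mL; honey: 52 fl oz; sour cream: 780 mL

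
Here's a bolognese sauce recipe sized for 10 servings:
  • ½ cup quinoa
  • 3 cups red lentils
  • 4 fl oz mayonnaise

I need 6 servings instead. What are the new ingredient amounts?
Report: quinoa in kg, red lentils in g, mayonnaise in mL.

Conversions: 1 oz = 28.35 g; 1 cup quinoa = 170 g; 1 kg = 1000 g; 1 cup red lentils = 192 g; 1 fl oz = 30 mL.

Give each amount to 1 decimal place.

Scaling factor: 6/10 = 3/5 = 0.6.
quinoa: 0.5 cup × 3/5 × 170 g/cup ÷ 1000 g/kg ≈ 0.1 kg
red lentils: 3 cup × 3/5 × 192 g/cup = 345.6 g
mayonnaise: 4 fl oz × 3/5 × 30 mL/fl oz = 72.0 mL

quinoa: 0.1 kg; red lentils: 345.6 g; mayonnaise: 72.0 mL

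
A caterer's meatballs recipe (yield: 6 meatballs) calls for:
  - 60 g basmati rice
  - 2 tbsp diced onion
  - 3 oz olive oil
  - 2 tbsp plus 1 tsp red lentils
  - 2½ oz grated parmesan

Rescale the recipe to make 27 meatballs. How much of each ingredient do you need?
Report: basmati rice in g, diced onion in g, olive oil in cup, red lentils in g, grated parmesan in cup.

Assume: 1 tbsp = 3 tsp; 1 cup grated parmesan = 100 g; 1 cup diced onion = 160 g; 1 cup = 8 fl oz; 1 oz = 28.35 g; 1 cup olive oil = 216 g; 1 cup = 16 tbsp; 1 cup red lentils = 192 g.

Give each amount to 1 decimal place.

basmati rice: 270.0 g; diced onion: 90.0 g; olive oil: 1.8 cup; red lentils: 126.0 g; grated parmesan: 3.2 cup

Scaling factor: 27/6 = 9/2 = 4.5.
basmati rice: 60 g × 9/2 = 270.0 g
diced onion: 2 tbsp × 9/2 ÷ 16 tbsp/cup × 160 g/cup = 90.0 g
olive oil: 3 oz × 9/2 × 28.35 g/oz ÷ 216 g/cup ≈ 1.8 cup
red lentils: (2 tbsp + 1 tsp = 7/3 tbsp) × 9/2 ÷ 16 tbsp/cup × 192 g/cup = 126.0 g
grated parmesan: 2.5 oz × 9/2 × 28.35 g/oz ÷ 100 g/cup ≈ 3.2 cup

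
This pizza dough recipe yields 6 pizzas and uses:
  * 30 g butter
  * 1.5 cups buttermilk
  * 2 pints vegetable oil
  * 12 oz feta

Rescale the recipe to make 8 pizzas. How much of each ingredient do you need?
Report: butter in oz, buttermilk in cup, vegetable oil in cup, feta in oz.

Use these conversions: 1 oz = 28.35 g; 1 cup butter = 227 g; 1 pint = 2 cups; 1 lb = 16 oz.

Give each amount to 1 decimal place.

Scaling factor: 8/6 = 4/3.
butter: 30 g × 4/3 ÷ 28.35 g/oz ≈ 1.4 oz
buttermilk: 1.5 cup × 4/3 = 2.0 cup
vegetable oil: 2 pint × 4/3 × 2 cup/pint ≈ 5.3 cup
feta: 12 oz × 4/3 = 16.0 oz

butter: 1.4 oz; buttermilk: 2.0 cup; vegetable oil: 5.3 cup; feta: 16.0 oz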